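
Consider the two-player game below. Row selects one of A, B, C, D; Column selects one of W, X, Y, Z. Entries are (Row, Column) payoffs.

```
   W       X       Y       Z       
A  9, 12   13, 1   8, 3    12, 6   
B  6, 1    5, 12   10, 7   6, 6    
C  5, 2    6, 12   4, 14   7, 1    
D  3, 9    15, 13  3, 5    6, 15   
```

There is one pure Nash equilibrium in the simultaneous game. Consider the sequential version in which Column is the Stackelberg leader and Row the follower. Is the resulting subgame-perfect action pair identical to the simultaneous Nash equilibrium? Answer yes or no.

no

Backward induction with Column moving first.
- W: BR = A, leader payoff 12.
- X: BR = D, leader payoff 13.
- Y: BR = B, leader payoff 7.
- Z: BR = A, leader payoff 6.
Column's induced payoffs are 12, 13, 7, 6, so Column commits to X. Subgame-perfect outcome: (D, X) with payoffs (15, 13).
Now find the simultaneous Nash equilibrium.
Row's best replies: W→A; X→D; Y→B; Z→A.
Column's best replies: A→W; B→X; C→Y; D→Z.
The unique mutual best reply is (A, W), giving (9, 12).
Sequential outcome (D, X) differs from the Nash profile (A, W).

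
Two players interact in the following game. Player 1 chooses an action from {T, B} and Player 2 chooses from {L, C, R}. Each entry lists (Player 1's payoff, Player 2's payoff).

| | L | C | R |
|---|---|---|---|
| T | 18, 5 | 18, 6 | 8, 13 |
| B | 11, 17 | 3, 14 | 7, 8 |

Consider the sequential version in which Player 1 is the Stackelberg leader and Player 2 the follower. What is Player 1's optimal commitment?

Player 2 best-responds to each possible Player 1 move:
- T: BR = R, leader payoff 8.
- B: BR = L, leader payoff 11.
Player 1's induced payoffs are 8, 11, so Player 1 commits to B. Subgame-perfect outcome: (B, L) with payoffs (11, 17).

B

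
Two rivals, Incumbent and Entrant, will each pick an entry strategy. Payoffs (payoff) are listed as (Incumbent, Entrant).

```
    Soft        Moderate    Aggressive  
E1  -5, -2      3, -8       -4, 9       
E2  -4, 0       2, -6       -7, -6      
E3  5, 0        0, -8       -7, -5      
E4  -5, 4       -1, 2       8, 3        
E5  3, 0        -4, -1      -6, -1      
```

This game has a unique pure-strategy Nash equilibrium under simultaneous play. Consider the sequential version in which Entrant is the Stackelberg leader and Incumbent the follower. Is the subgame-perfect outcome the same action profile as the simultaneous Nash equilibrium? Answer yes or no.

no

Incumbent best-responds to each possible Entrant move:
- Soft → Incumbent plays E3 (best of -5, -4, 5, -5, 3); Entrant gets 0.
- Moderate → Incumbent plays E1 (best of 3, 2, 0, -1, -4); Entrant gets -8.
- Aggressive → Incumbent plays E4 (best of -4, -7, -7, 8, -6); Entrant gets 3.
Among 0, -8, 3, the best is 3 at Aggressive. Subgame-perfect outcome: (E4, Aggressive) with payoffs (8, 3).
Under simultaneous play:
Incumbent's best replies: Soft→E3; Moderate→E1; Aggressive→E4.
Entrant's best replies: E1→Aggressive; E2→Soft; E3→Soft; E4→Soft; E5→Soft.
The unique mutual best reply is (E3, Soft), giving (5, 0).
Sequential outcome (E4, Aggressive) differs from the Nash profile (E3, Soft).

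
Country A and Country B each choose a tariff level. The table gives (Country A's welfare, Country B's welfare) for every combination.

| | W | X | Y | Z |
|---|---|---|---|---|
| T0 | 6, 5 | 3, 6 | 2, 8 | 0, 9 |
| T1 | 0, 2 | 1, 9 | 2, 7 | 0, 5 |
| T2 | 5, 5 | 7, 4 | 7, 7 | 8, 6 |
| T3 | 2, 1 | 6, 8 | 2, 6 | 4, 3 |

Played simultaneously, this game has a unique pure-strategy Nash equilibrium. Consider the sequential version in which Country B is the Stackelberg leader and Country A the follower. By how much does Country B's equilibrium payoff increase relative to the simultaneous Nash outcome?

0

Country A best-responds to each possible Country B move:
- W: BR = T0, leader payoff 5.
- X: BR = T2, leader payoff 4.
- Y: BR = T2, leader payoff 7.
- Z: BR = T2, leader payoff 6.
Maximizing over 5, 4, 7, 6, Country B chooses Y. Subgame-perfect outcome: (T2, Y) with payoffs (7, 7).
Under simultaneous play:
Country A's best replies: W→T0; X→T2; Y→T2; Z→T2.
Country B's best replies: T0→Z; T1→X; T2→Y; T3→X.
The unique mutual best reply is (T2, Y), giving (7, 7).
Country B's commitment gain: 7 − 7 = 0.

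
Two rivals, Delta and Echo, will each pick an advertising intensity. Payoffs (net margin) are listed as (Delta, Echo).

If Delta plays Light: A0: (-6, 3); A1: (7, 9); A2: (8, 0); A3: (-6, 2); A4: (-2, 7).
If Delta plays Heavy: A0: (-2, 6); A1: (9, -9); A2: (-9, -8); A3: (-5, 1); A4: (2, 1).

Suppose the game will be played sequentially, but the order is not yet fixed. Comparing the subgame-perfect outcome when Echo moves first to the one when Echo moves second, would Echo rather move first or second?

second

If Delta leads: Echo's best replies are Light→A1, Heavy→A0; Delta's induced payoffs 7, -2; outcome (Light, A1), payoffs (7, 9).
If Echo leads: Delta's best replies are A0→Heavy, A1→Heavy, A2→Light, A3→Heavy, A4→Heavy; Echo's induced payoffs 6, -9, 0, 1, 1; outcome (Heavy, A0), payoffs (-2, 6).
Echo gets 6 moving first and 9 moving second, so Echo prefers to move second.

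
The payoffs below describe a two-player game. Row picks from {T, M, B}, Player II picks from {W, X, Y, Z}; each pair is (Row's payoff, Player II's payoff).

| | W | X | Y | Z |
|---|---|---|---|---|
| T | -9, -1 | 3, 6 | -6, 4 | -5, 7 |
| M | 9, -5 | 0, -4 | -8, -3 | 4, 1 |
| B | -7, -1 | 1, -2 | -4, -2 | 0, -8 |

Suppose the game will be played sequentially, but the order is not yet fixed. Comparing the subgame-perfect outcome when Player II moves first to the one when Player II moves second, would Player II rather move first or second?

first

If Row leads: Player II's best replies are T→Z, M→Z, B→W; Row's induced payoffs -5, 4, -7; outcome (M, Z), payoffs (4, 1).
If Player II leads: Row's best replies are W→M, X→T, Y→B, Z→M; Player II's induced payoffs -5, 6, -2, 1; outcome (T, X), payoffs (3, 6).
Player II gets 6 moving first and 1 moving second, so Player II prefers to move first.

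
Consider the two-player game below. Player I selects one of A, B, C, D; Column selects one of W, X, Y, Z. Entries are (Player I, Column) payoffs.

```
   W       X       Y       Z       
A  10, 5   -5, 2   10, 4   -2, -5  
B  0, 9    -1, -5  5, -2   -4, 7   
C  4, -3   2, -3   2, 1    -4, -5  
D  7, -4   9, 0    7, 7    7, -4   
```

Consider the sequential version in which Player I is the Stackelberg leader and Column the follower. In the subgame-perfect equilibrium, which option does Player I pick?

Solve by backward induction (Player I leads).
- A → Column plays W (best of 5, 2, 4, -5); Player I gets 10.
- B → Column plays W (best of 9, -5, -2, 7); Player I gets 0.
- C → Column plays Y (best of -3, -3, 1, -5); Player I gets 2.
- D → Column plays Y (best of -4, 0, 7, -4); Player I gets 7.
Maximizing over 10, 0, 2, 7, Player I chooses A. Subgame-perfect outcome: (A, W) with payoffs (10, 5).

A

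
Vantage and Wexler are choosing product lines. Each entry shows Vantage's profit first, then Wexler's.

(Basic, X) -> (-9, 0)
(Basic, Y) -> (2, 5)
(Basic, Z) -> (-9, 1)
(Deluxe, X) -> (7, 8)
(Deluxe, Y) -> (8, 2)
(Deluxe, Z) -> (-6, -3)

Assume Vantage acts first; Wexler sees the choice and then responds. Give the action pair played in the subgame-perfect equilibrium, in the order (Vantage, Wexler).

(Deluxe, X)

Backward induction with Vantage moving first.
- Basic → Wexler plays Y (best of 0, 5, 1); Vantage gets 2.
- Deluxe → Wexler plays X (best of 8, 2, -3); Vantage gets 7.
Among 2, 7, the best is 7 at Deluxe. Subgame-perfect outcome: (Deluxe, X) with payoffs (7, 8).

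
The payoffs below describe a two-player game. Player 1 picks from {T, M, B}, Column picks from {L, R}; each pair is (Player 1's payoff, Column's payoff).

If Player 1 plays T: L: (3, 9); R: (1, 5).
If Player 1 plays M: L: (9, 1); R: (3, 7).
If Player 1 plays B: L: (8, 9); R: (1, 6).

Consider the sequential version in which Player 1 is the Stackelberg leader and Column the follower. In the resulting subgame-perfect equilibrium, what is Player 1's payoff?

8

Solve by backward induction (Player 1 leads).
- T → Column plays L (best of 9, 5); Player 1 gets 3.
- M → Column plays R (best of 1, 7); Player 1 gets 3.
- B → Column plays L (best of 9, 6); Player 1 gets 8.
Maximizing over 3, 3, 8, Player 1 chooses B. Subgame-perfect outcome: (B, L) with payoffs (8, 9).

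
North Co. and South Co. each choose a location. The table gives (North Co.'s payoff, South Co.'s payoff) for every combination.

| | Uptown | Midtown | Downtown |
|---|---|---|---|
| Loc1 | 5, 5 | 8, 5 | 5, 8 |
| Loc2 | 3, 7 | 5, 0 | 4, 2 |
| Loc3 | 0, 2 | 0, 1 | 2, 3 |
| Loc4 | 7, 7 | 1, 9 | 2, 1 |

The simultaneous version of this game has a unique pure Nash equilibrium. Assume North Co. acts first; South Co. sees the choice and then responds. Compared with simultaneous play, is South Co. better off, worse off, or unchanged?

Backward induction with North Co. moving first.
- Loc1: BR = Downtown, leader payoff 5.
- Loc2: BR = Uptown, leader payoff 3.
- Loc3: BR = Downtown, leader payoff 2.
- Loc4: BR = Midtown, leader payoff 1.
Among 5, 3, 2, 1, the best is 5 at Loc1. Subgame-perfect outcome: (Loc1, Downtown) with payoffs (5, 8).
For the simultaneous game, intersect best replies.
North Co.'s best replies: Uptown→Loc4; Midtown→Loc1; Downtown→Loc1.
South Co.'s best replies: Loc1→Downtown; Loc2→Uptown; Loc3→Downtown; Loc4→Midtown.
Only (Loc1, Downtown) has each player best-responding; Nash payoffs (5, 8).
South Co. earns 8 sequentially versus 8 at the Nash outcome: unchanged.

unchanged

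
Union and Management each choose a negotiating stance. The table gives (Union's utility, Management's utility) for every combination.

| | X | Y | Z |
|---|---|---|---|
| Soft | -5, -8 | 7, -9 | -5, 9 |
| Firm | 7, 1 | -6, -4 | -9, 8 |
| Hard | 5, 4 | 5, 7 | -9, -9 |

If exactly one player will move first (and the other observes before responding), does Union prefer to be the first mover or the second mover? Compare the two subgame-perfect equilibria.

first

If Union leads: Management's best replies are Soft→Z, Firm→Z, Hard→Y; Union's induced payoffs -5, -9, 5; outcome (Hard, Y), payoffs (5, 7).
If Management leads: Union's best replies are X→Firm, Y→Soft, Z→Soft; Management's induced payoffs 1, -9, 9; outcome (Soft, Z), payoffs (-5, 9).
Union gets 5 moving first and -5 moving second, so Union prefers to move first.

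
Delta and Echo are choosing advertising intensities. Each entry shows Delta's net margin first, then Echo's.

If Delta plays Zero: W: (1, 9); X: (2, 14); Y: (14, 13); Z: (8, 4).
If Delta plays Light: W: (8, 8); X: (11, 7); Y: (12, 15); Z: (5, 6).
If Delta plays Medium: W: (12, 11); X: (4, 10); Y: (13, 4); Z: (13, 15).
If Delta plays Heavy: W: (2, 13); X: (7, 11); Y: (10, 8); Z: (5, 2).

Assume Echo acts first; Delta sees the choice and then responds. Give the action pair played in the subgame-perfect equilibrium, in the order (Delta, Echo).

Work backward from Delta's decision.
- W → Delta plays Medium (best of 1, 8, 12, 2); Echo gets 11.
- X → Delta plays Light (best of 2, 11, 4, 7); Echo gets 7.
- Y → Delta plays Zero (best of 14, 12, 13, 10); Echo gets 13.
- Z → Delta plays Medium (best of 8, 5, 13, 5); Echo gets 15.
Maximizing over 11, 7, 13, 15, Echo chooses Z. Subgame-perfect outcome: (Medium, Z) with payoffs (13, 15).

(Medium, Z)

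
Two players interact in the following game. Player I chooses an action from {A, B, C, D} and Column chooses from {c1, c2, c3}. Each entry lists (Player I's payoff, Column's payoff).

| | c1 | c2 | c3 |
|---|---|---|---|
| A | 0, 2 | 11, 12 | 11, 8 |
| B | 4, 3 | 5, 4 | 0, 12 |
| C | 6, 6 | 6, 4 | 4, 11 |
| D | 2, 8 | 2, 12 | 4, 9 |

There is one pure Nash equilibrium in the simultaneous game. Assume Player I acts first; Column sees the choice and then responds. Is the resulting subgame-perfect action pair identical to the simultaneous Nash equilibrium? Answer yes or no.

yes

Column best-responds to each possible Player I move:
- A: BR = c2, leader payoff 11.
- B: BR = c3, leader payoff 0.
- C: BR = c3, leader payoff 4.
- D: BR = c2, leader payoff 2.
Maximizing over 11, 0, 4, 2, Player I chooses A. Subgame-perfect outcome: (A, c2) with payoffs (11, 12).
For the simultaneous game, intersect best replies.
Player I's best replies: c1→C; c2→A; c3→A.
Column's best replies: A→c2; B→c3; C→c3; D→c2.
The unique mutual best reply is (A, c2), giving (11, 12).
Sequential outcome (A, c2) coincides with the Nash profile (A, c2).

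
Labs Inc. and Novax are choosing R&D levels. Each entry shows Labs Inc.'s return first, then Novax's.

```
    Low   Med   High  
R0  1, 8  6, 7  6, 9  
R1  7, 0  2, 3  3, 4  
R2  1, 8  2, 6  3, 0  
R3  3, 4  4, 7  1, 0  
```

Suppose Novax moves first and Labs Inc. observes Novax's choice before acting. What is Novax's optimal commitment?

Work backward from Labs Inc.'s decision.
- Low → Labs Inc. plays R1 (best of 1, 7, 1, 3); Novax gets 0.
- Med → Labs Inc. plays R0 (best of 6, 2, 2, 4); Novax gets 7.
- High → Labs Inc. plays R0 (best of 6, 3, 3, 1); Novax gets 9.
Novax's induced payoffs are 0, 7, 9, so Novax commits to High. Subgame-perfect outcome: (R0, High) with payoffs (6, 9).

High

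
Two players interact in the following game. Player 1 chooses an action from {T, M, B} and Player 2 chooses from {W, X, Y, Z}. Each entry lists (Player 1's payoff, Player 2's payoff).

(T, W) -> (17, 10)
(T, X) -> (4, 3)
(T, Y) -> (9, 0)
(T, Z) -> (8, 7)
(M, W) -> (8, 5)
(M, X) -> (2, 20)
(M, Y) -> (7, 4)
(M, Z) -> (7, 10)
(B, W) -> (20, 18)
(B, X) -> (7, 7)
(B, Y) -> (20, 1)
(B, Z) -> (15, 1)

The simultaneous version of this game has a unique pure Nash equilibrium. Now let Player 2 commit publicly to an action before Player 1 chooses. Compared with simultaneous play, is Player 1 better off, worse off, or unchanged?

Solve by backward induction (Player 2 leads).
- W: Player 1 compares 17, 8, 20 and picks B; Player 2 would get 18.
- X: Player 1 compares 4, 2, 7 and picks B; Player 2 would get 7.
- Y: Player 1 compares 9, 7, 20 and picks B; Player 2 would get 1.
- Z: Player 1 compares 8, 7, 15 and picks B; Player 2 would get 1.
Maximizing over 18, 7, 1, 1, Player 2 chooses W. Subgame-perfect outcome: (B, W) with payoffs (20, 18).
Now find the simultaneous Nash equilibrium.
Player 1's best replies: W→B; X→B; Y→B; Z→B.
Player 2's best replies: T→W; M→X; B→W.
Only (B, W) has each player best-responding; Nash payoffs (20, 18).
Player 1 earns 20 sequentially versus 20 at the Nash outcome: unchanged.

unchanged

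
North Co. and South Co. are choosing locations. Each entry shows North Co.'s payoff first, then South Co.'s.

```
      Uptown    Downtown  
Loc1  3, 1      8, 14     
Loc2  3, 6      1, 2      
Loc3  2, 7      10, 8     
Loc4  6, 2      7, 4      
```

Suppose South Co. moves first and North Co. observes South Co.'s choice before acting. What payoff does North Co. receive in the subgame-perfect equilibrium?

Backward induction with South Co. moving first.
- Uptown → North Co. plays Loc4 (best of 3, 3, 2, 6); South Co. gets 2.
- Downtown → North Co. plays Loc3 (best of 8, 1, 10, 7); South Co. gets 8.
South Co.'s induced payoffs are 2, 8, so South Co. commits to Downtown. Subgame-perfect outcome: (Loc3, Downtown) with payoffs (10, 8).

10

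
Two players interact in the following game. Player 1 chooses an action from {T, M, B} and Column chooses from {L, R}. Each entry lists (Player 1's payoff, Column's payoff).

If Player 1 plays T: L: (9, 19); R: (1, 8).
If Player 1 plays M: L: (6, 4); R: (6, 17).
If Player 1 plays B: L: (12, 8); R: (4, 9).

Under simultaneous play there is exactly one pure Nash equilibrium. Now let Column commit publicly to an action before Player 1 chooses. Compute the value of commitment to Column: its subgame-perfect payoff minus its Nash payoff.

0

Backward induction with Column moving first.
- L → Player 1 plays B (best of 9, 6, 12); Column gets 8.
- R → Player 1 plays M (best of 1, 6, 4); Column gets 17.
Among 8, 17, the best is 17 at R. Subgame-perfect outcome: (M, R) with payoffs (6, 17).
Under simultaneous play:
Player 1's best replies: L→B; R→M.
Column's best replies: T→L; M→R; B→R.
The unique mutual best reply is (M, R), giving (6, 17).
Column's commitment gain: 17 − 17 = 0.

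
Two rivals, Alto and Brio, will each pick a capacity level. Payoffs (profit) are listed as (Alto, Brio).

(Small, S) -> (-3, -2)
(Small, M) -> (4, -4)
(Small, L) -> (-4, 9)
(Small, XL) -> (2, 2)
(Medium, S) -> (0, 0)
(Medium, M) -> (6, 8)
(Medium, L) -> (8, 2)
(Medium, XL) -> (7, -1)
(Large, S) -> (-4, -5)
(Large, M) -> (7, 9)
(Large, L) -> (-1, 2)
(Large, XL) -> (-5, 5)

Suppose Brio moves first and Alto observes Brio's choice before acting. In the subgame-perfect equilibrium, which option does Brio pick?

Alto best-responds to each possible Brio move:
- S: BR = Medium, leader payoff 0.
- M: BR = Large, leader payoff 9.
- L: BR = Medium, leader payoff 2.
- XL: BR = Medium, leader payoff -1.
Brio's induced payoffs are 0, 9, 2, -1, so Brio commits to M. Subgame-perfect outcome: (Large, M) with payoffs (7, 9).

M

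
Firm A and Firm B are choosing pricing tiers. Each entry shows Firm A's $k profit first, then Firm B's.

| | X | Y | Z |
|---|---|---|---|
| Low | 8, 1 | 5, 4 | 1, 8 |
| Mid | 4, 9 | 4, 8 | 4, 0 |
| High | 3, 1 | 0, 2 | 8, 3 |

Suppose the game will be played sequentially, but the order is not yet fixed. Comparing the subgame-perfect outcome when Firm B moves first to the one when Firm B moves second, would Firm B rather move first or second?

first

If Firm A leads: Firm B's best replies are Low→Z, Mid→X, High→Z; Firm A's induced payoffs 1, 4, 8; outcome (High, Z), payoffs (8, 3).
If Firm B leads: Firm A's best replies are X→Low, Y→Low, Z→High; Firm B's induced payoffs 1, 4, 3; outcome (Low, Y), payoffs (5, 4).
Firm B gets 4 moving first and 3 moving second, so Firm B prefers to move first.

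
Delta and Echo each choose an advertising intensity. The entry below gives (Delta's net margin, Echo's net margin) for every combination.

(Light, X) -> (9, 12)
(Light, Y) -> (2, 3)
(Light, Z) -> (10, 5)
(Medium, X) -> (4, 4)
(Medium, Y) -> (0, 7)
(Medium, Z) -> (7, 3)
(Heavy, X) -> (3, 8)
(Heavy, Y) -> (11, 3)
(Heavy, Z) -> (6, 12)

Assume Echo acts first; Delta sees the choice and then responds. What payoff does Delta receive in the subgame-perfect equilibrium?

9

Work backward from Delta's decision.
- X: Delta compares 9, 4, 3 and picks Light; Echo would get 12.
- Y: Delta compares 2, 0, 11 and picks Heavy; Echo would get 3.
- Z: Delta compares 10, 7, 6 and picks Light; Echo would get 5.
Among 12, 3, 5, the best is 12 at X. Subgame-perfect outcome: (Light, X) with payoffs (9, 12).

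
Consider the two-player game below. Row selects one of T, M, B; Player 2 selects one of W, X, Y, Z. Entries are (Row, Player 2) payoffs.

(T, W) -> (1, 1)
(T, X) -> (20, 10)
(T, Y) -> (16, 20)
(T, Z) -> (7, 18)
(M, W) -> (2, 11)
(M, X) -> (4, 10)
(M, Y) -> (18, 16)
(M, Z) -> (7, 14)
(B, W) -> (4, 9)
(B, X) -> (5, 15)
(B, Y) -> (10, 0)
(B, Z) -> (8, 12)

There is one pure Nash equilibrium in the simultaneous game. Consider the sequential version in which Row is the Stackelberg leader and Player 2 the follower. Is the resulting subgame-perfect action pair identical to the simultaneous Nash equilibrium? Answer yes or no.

yes

Solve by backward induction (Row leads).
- T: Player 2 compares 1, 10, 20, 18 and picks Y; Row would get 16.
- M: Player 2 compares 11, 10, 16, 14 and picks Y; Row would get 18.
- B: Player 2 compares 9, 15, 0, 12 and picks X; Row would get 5.
Among 16, 18, 5, the best is 18 at M. Subgame-perfect outcome: (M, Y) with payoffs (18, 16).
For the simultaneous game, intersect best replies.
Row's best replies: W→B; X→T; Y→M; Z→B.
Player 2's best replies: T→Y; M→Y; B→X.
Only (M, Y) has each player best-responding; Nash payoffs (18, 16).
Sequential outcome (M, Y) coincides with the Nash profile (M, Y).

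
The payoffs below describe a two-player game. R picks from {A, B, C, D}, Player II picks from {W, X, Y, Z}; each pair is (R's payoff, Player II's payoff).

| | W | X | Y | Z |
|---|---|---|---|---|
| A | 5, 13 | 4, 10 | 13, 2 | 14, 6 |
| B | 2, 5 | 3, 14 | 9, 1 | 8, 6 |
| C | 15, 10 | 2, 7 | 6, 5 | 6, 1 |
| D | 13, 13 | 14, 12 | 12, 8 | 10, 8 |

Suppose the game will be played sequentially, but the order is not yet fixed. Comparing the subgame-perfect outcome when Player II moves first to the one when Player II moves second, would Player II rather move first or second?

first

If R leads: Player II's best replies are A→W, B→X, C→W, D→W; R's induced payoffs 5, 3, 15, 13; outcome (C, W), payoffs (15, 10).
If Player II leads: R's best replies are W→C, X→D, Y→A, Z→A; Player II's induced payoffs 10, 12, 2, 6; outcome (D, X), payoffs (14, 12).
Player II gets 12 moving first and 10 moving second, so Player II prefers to move first.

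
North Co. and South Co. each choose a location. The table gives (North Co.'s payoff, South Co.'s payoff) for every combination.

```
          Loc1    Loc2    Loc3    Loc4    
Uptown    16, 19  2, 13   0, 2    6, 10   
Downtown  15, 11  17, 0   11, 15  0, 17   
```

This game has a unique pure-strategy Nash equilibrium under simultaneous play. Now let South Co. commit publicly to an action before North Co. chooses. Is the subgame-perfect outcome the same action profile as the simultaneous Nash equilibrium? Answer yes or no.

Solve by backward induction (South Co. leads).
- Loc1 → North Co. plays Uptown (best of 16, 15); South Co. gets 19.
- Loc2 → North Co. plays Downtown (best of 2, 17); South Co. gets 0.
- Loc3 → North Co. plays Downtown (best of 0, 11); South Co. gets 15.
- Loc4 → North Co. plays Uptown (best of 6, 0); South Co. gets 10.
Maximizing over 19, 0, 15, 10, South Co. chooses Loc1. Subgame-perfect outcome: (Uptown, Loc1) with payoffs (16, 19).
For the simultaneous game, intersect best replies.
North Co.'s best replies: Loc1→Uptown; Loc2→Downtown; Loc3→Downtown; Loc4→Uptown.
South Co.'s best replies: Uptown→Loc1; Downtown→Loc4.
The unique mutual best reply is (Uptown, Loc1), giving (16, 19).
Sequential outcome (Uptown, Loc1) coincides with the Nash profile (Uptown, Loc1).

yes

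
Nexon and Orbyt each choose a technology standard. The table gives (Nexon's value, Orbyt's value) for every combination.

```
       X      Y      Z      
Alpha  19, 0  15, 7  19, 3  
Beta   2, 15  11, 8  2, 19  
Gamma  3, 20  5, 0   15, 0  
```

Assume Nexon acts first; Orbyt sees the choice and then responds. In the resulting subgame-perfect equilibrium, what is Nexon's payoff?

15

Backward induction with Nexon moving first.
- Alpha: BR = Y, leader payoff 15.
- Beta: BR = Z, leader payoff 2.
- Gamma: BR = X, leader payoff 3.
Maximizing over 15, 2, 3, Nexon chooses Alpha. Subgame-perfect outcome: (Alpha, Y) with payoffs (15, 7).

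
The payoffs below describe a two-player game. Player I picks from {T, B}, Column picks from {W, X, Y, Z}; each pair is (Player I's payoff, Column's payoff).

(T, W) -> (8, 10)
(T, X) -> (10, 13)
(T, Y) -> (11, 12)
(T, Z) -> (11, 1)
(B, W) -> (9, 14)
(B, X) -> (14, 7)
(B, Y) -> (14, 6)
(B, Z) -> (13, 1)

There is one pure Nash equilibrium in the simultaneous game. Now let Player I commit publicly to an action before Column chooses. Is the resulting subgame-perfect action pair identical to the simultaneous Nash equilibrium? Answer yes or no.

Solve by backward induction (Player I leads).
- T: BR = X, leader payoff 10.
- B: BR = W, leader payoff 9.
Among 10, 9, the best is 10 at T. Subgame-perfect outcome: (T, X) with payoffs (10, 13).
Under simultaneous play:
Player I's best replies: W→B; X→B; Y→B; Z→B.
Column's best replies: T→X; B→W.
Only (B, W) has each player best-responding; Nash payoffs (9, 14).
Sequential outcome (T, X) differs from the Nash profile (B, W).

no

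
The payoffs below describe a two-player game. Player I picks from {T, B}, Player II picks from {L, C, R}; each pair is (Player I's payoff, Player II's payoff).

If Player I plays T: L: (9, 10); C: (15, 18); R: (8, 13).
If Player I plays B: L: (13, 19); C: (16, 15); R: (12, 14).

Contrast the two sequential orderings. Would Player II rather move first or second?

If Player I leads: Player II's best replies are T→C, B→L; Player I's induced payoffs 15, 13; outcome (T, C), payoffs (15, 18).
If Player II leads: Player I's best replies are L→B, C→B, R→B; Player II's induced payoffs 19, 15, 14; outcome (B, L), payoffs (13, 19).
Player II gets 19 moving first and 18 moving second, so Player II prefers to move first.

first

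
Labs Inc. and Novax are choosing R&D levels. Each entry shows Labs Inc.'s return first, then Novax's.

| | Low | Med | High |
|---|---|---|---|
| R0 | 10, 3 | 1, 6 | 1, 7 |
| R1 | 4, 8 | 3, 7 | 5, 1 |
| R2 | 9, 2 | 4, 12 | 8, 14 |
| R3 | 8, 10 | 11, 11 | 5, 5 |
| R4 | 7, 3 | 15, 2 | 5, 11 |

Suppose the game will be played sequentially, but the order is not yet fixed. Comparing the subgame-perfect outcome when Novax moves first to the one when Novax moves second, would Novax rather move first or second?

If Labs Inc. leads: Novax's best replies are R0→High, R1→Low, R2→High, R3→Med, R4→High; Labs Inc.'s induced payoffs 1, 4, 8, 11, 5; outcome (R3, Med), payoffs (11, 11).
If Novax leads: Labs Inc.'s best replies are Low→R0, Med→R4, High→R2; Novax's induced payoffs 3, 2, 14; outcome (R2, High), payoffs (8, 14).
Novax gets 14 moving first and 11 moving second, so Novax prefers to move first.

first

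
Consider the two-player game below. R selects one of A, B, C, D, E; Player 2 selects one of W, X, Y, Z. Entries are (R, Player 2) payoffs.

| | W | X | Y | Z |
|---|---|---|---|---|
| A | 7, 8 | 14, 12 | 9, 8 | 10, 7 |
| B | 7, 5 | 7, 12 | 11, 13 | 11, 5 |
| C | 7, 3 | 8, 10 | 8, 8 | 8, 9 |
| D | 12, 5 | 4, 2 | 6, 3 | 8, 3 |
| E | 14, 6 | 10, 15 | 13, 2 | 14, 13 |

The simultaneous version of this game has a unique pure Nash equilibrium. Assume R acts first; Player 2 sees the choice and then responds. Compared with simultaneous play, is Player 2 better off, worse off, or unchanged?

Player 2 best-responds to each possible R move:
- A: Player 2 compares 8, 12, 8, 7 and picks X; R would get 14.
- B: Player 2 compares 5, 12, 13, 5 and picks Y; R would get 11.
- C: Player 2 compares 3, 10, 8, 9 and picks X; R would get 8.
- D: Player 2 compares 5, 2, 3, 3 and picks W; R would get 12.
- E: Player 2 compares 6, 15, 2, 13 and picks X; R would get 10.
Maximizing over 14, 11, 8, 12, 10, R chooses A. Subgame-perfect outcome: (A, X) with payoffs (14, 12).
Now find the simultaneous Nash equilibrium.
R's best replies: W→E; X→A; Y→E; Z→E.
Player 2's best replies: A→X; B→Y; C→X; D→W; E→X.
Only (A, X) has each player best-responding; Nash payoffs (14, 12).
Player 2 earns 12 sequentially versus 12 at the Nash outcome: unchanged.

unchanged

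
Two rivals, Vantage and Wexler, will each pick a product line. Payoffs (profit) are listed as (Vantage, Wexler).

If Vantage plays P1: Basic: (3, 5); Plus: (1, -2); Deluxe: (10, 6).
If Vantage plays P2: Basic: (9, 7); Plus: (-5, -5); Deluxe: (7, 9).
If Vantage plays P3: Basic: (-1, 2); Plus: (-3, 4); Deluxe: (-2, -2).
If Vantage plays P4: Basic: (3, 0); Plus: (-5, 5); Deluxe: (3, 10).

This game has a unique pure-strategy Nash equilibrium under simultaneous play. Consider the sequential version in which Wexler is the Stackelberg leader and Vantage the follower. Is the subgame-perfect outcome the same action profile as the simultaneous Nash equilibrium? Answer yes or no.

Solve by backward induction (Wexler leads).
- Basic: BR = P2, leader payoff 7.
- Plus: BR = P1, leader payoff -2.
- Deluxe: BR = P1, leader payoff 6.
Maximizing over 7, -2, 6, Wexler chooses Basic. Subgame-perfect outcome: (P2, Basic) with payoffs (9, 7).
Now find the simultaneous Nash equilibrium.
Vantage's best replies: Basic→P2; Plus→P1; Deluxe→P1.
Wexler's best replies: P1→Deluxe; P2→Deluxe; P3→Plus; P4→Deluxe.
Only (P1, Deluxe) has each player best-responding; Nash payoffs (10, 6).
Sequential outcome (P2, Basic) differs from the Nash profile (P1, Deluxe).

no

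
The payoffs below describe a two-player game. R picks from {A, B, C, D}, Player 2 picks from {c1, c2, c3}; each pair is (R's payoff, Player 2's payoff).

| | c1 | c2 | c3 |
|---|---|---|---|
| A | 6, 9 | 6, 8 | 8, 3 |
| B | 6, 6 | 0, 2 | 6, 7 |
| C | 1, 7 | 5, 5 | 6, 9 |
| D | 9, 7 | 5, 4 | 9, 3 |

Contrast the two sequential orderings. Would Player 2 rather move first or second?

first

If R leads: Player 2's best replies are A→c1, B→c3, C→c3, D→c1; R's induced payoffs 6, 6, 6, 9; outcome (D, c1), payoffs (9, 7).
If Player 2 leads: R's best replies are c1→D, c2→A, c3→D; Player 2's induced payoffs 7, 8, 3; outcome (A, c2), payoffs (6, 8).
Player 2 gets 8 moving first and 7 moving second, so Player 2 prefers to move first.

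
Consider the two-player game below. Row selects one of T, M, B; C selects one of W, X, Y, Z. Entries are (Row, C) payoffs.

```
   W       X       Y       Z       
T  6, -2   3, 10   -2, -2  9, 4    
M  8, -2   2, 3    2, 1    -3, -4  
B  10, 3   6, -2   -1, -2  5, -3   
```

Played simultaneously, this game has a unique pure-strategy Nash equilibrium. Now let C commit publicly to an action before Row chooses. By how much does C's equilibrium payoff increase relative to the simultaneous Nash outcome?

1

Work backward from Row's decision.
- W: Row compares 6, 8, 10 and picks B; C would get 3.
- X: Row compares 3, 2, 6 and picks B; C would get -2.
- Y: Row compares -2, 2, -1 and picks M; C would get 1.
- Z: Row compares 9, -3, 5 and picks T; C would get 4.
Maximizing over 3, -2, 1, 4, C chooses Z. Subgame-perfect outcome: (T, Z) with payoffs (9, 4).
Now find the simultaneous Nash equilibrium.
Row's best replies: W→B; X→B; Y→M; Z→T.
C's best replies: T→X; M→X; B→W.
The unique mutual best reply is (B, W), giving (10, 3).
C's commitment gain: 4 − 3 = 1.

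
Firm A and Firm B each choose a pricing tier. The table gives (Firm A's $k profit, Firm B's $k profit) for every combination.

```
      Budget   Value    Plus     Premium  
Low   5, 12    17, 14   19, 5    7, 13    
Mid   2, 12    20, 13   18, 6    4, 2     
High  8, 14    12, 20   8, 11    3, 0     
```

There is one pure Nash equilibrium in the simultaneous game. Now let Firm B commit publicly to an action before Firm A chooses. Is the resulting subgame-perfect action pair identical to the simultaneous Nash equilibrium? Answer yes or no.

no

Firm A best-responds to each possible Firm B move:
- Budget: Firm A compares 5, 2, 8 and picks High; Firm B would get 14.
- Value: Firm A compares 17, 20, 12 and picks Mid; Firm B would get 13.
- Plus: Firm A compares 19, 18, 8 and picks Low; Firm B would get 5.
- Premium: Firm A compares 7, 4, 3 and picks Low; Firm B would get 13.
Among 14, 13, 5, 13, the best is 14 at Budget. Subgame-perfect outcome: (High, Budget) with payoffs (8, 14).
Under simultaneous play:
Firm A's best replies: Budget→High; Value→Mid; Plus→Low; Premium→Low.
Firm B's best replies: Low→Value; Mid→Value; High→Value.
Only (Mid, Value) has each player best-responding; Nash payoffs (20, 13).
Sequential outcome (High, Budget) differs from the Nash profile (Mid, Value).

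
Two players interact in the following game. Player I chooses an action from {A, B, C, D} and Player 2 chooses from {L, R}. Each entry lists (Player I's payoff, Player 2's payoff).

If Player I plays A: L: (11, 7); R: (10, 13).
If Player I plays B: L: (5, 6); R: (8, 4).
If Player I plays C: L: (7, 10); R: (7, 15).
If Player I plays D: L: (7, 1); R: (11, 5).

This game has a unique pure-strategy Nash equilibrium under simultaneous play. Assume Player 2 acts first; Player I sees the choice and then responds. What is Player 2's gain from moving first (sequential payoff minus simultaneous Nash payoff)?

2

Solve by backward induction (Player 2 leads).
- L → Player I plays A (best of 11, 5, 7, 7); Player 2 gets 7.
- R → Player I plays D (best of 10, 8, 7, 11); Player 2 gets 5.
Maximizing over 7, 5, Player 2 chooses L. Subgame-perfect outcome: (A, L) with payoffs (11, 7).
For the simultaneous game, intersect best replies.
Player I's best replies: L→A; R→D.
Player 2's best replies: A→R; B→L; C→R; D→R.
The unique mutual best reply is (D, R), giving (11, 5).
Player 2's commitment gain: 7 − 5 = 2.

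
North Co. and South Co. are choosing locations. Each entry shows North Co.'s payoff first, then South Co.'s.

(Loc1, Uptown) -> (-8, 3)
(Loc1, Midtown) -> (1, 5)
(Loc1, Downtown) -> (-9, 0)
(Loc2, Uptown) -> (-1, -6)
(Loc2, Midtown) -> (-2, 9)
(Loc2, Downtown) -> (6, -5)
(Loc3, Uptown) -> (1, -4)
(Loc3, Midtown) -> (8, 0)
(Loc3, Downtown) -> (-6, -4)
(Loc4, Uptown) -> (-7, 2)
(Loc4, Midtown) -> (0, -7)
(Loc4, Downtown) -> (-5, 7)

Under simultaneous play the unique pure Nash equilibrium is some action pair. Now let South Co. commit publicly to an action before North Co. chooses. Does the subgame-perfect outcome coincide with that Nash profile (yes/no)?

North Co. best-responds to each possible South Co. move:
- Uptown: BR = Loc3, leader payoff -4.
- Midtown: BR = Loc3, leader payoff 0.
- Downtown: BR = Loc2, leader payoff -5.
Among -4, 0, -5, the best is 0 at Midtown. Subgame-perfect outcome: (Loc3, Midtown) with payoffs (8, 0).
For the simultaneous game, intersect best replies.
North Co.'s best replies: Uptown→Loc3; Midtown→Loc3; Downtown→Loc2.
South Co.'s best replies: Loc1→Midtown; Loc2→Midtown; Loc3→Midtown; Loc4→Downtown.
The unique mutual best reply is (Loc3, Midtown), giving (8, 0).
Sequential outcome (Loc3, Midtown) coincides with the Nash profile (Loc3, Midtown).

yes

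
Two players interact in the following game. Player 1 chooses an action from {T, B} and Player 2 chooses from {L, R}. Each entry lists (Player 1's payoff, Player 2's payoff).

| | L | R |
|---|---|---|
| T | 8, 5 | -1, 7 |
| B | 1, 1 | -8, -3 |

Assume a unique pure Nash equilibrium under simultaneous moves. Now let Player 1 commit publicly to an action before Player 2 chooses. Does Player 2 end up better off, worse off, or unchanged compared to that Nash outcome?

Backward induction with Player 1 moving first.
- T → Player 2 plays R (best of 5, 7); Player 1 gets -1.
- B → Player 2 plays L (best of 1, -3); Player 1 gets 1.
Player 1's induced payoffs are -1, 1, so Player 1 commits to B. Subgame-perfect outcome: (B, L) with payoffs (1, 1).
Under simultaneous play:
Player 1's best replies: L→T; R→T.
Player 2's best replies: T→R; B→L.
Only (T, R) has each player best-responding; Nash payoffs (-1, 7).
Player 2 earns 1 sequentially versus 7 at the Nash outcome: worse off.

worse off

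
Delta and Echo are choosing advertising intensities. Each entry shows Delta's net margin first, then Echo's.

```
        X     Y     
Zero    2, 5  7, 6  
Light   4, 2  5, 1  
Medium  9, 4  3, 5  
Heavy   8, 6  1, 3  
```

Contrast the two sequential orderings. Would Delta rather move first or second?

If Delta leads: Echo's best replies are Zero→Y, Light→X, Medium→Y, Heavy→X; Delta's induced payoffs 7, 4, 3, 8; outcome (Heavy, X), payoffs (8, 6).
If Echo leads: Delta's best replies are X→Medium, Y→Zero; Echo's induced payoffs 4, 6; outcome (Zero, Y), payoffs (7, 6).
Delta gets 8 moving first and 7 moving second, so Delta prefers to move first.

first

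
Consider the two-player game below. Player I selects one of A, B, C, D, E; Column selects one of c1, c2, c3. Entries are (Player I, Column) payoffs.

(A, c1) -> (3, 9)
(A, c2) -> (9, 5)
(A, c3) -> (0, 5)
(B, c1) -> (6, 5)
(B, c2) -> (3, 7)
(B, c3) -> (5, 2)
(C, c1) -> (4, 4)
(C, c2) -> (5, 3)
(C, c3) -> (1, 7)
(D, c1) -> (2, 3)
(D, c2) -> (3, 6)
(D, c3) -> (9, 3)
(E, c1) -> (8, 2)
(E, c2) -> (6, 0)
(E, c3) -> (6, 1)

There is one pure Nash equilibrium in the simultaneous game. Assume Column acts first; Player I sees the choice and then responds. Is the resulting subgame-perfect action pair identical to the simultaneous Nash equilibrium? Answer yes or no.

no

Solve by backward induction (Column leads).
- c1: BR = E, leader payoff 2.
- c2: BR = A, leader payoff 5.
- c3: BR = D, leader payoff 3.
Among 2, 5, 3, the best is 5 at c2. Subgame-perfect outcome: (A, c2) with payoffs (9, 5).
Now find the simultaneous Nash equilibrium.
Player I's best replies: c1→E; c2→A; c3→D.
Column's best replies: A→c1; B→c2; C→c3; D→c2; E→c1.
The unique mutual best reply is (E, c1), giving (8, 2).
Sequential outcome (A, c2) differs from the Nash profile (E, c1).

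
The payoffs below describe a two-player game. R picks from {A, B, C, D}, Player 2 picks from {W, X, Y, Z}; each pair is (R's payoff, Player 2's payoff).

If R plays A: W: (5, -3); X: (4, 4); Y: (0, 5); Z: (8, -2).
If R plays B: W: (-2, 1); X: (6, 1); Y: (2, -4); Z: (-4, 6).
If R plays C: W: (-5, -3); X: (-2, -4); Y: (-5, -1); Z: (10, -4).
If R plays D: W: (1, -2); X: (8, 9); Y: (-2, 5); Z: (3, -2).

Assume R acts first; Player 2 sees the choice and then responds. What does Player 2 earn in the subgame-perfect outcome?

Backward induction with R moving first.
- A → Player 2 plays Y (best of -3, 4, 5, -2); R gets 0.
- B → Player 2 plays Z (best of 1, 1, -4, 6); R gets -4.
- C → Player 2 plays Y (best of -3, -4, -1, -4); R gets -5.
- D → Player 2 plays X (best of -2, 9, 5, -2); R gets 8.
R's induced payoffs are 0, -4, -5, 8, so R commits to D. Subgame-perfect outcome: (D, X) with payoffs (8, 9).

9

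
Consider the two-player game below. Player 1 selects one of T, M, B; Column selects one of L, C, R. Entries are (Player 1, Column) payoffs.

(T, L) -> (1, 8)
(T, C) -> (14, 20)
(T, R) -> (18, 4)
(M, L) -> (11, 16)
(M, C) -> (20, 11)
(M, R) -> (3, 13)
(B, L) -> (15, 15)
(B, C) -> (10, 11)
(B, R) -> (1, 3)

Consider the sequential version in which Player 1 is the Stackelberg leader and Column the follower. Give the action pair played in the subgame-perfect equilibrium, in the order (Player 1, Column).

Work backward from Column's decision.
- T: BR = C, leader payoff 14.
- M: BR = L, leader payoff 11.
- B: BR = L, leader payoff 15.
Maximizing over 14, 11, 15, Player 1 chooses B. Subgame-perfect outcome: (B, L) with payoffs (15, 15).

(B, L)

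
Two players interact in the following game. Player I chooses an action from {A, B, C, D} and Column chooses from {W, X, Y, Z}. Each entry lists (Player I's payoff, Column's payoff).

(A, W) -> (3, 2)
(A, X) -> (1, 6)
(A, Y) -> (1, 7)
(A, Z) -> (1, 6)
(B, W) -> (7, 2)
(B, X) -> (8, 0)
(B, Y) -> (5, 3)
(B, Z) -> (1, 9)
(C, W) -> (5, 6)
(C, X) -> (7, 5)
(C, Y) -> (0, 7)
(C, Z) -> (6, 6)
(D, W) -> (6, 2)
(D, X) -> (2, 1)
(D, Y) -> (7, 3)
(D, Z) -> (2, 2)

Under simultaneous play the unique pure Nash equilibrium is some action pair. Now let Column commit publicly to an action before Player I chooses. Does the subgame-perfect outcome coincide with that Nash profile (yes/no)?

Backward induction with Column moving first.
- W → Player I plays B (best of 3, 7, 5, 6); Column gets 2.
- X → Player I plays B (best of 1, 8, 7, 2); Column gets 0.
- Y → Player I plays D (best of 1, 5, 0, 7); Column gets 3.
- Z → Player I plays C (best of 1, 1, 6, 2); Column gets 6.
Column's induced payoffs are 2, 0, 3, 6, so Column commits to Z. Subgame-perfect outcome: (C, Z) with payoffs (6, 6).
Now find the simultaneous Nash equilibrium.
Player I's best replies: W→B; X→B; Y→D; Z→C.
Column's best replies: A→Y; B→Z; C→Y; D→Y.
The unique mutual best reply is (D, Y), giving (7, 3).
Sequential outcome (C, Z) differs from the Nash profile (D, Y).

no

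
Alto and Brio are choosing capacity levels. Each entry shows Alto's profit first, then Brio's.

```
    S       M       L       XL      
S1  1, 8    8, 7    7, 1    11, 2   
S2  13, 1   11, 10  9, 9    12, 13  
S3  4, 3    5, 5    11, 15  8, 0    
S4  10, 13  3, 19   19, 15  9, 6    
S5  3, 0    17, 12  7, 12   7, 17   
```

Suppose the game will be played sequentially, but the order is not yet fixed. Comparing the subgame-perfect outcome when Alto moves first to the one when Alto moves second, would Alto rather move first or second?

second

If Alto leads: Brio's best replies are S1→S, S2→XL, S3→L, S4→M, S5→XL; Alto's induced payoffs 1, 12, 11, 3, 7; outcome (S2, XL), payoffs (12, 13).
If Brio leads: Alto's best replies are S→S2, M→S5, L→S4, XL→S2; Brio's induced payoffs 1, 12, 15, 13; outcome (S4, L), payoffs (19, 15).
Alto gets 12 moving first and 19 moving second, so Alto prefers to move second.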